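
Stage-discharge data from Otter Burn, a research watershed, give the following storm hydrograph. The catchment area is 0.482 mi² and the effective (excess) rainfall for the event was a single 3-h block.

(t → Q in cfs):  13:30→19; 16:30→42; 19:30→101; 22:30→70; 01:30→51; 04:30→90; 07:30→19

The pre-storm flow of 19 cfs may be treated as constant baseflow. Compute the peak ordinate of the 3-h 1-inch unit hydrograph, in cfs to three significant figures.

U_p ≈ 32.8 cfs

Direct runoff: 0.0, 23.0, 82.0, 51.0, 32.0, 71.0, 0.0 cfs; ΣQ_DR = 259.0 cfs, peak = 82.0 cfs.
Runoff depth d = ΣQ_DR·Δt / A = 259.0 × 10800 / (0.482 mi²) = 2.498 in.
The 1-inch UH is the DRH scaled by (1 in)/d, so U_p = 82.0 × 1/2.498 = 32.8 cfs.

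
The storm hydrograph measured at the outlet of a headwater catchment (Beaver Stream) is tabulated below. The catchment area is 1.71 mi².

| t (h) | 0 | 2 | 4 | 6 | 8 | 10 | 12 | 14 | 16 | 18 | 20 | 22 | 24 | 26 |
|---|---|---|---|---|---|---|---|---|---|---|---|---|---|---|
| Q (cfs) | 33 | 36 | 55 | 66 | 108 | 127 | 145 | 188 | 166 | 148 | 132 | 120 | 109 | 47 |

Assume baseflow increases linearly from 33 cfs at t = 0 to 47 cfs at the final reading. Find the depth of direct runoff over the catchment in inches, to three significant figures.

d ≈ 1.67 in

Direct runoff: 0.00, 1.92, 19.85, 29.77, 70.69, 88.62, 105.54, 147.46, 124.38, 105.31, 88.23, 75.15, 63.08, 0.00 cfs; ΣQ_DR = 920.0 cfs.
V = ΣQ_DR · Δt = 920.0 × 7200 s = 6.624 × 10^6 ft³.
Over A = 1.71 mi², depth = V / A = 1.67 in.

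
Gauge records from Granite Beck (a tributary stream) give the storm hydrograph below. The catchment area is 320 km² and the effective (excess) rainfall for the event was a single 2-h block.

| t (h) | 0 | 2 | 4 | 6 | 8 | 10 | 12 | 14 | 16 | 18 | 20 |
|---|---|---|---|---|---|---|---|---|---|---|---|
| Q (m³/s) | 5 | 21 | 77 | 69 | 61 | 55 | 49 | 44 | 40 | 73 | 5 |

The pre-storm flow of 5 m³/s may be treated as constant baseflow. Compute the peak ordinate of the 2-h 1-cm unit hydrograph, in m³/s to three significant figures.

Direct runoff: 0.0, 16.0, 72.0, 64.0, 56.0, 50.0, 44.0, 39.0, 35.0, 68.0, 0.0 m³/s; ΣQ_DR = 444.0 m³/s, peak = 72.0 m³/s.
Runoff depth d = ΣQ_DR·Δt / A = 444.0 × 7200 / (320 km²) = 9.990 mm.
The 1-cm UH is the DRH scaled by (10 mm)/d, so U_p = 72.0 × 10/9.990 = 72.1 m³/s.

U_p ≈ 72.1 m³/s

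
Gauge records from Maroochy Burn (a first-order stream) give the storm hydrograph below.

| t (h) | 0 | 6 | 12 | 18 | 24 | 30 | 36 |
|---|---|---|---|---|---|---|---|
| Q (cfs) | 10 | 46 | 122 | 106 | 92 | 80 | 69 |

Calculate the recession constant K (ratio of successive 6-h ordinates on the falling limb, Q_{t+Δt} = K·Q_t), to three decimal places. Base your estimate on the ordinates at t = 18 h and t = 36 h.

K ≈ 0.867

Using the recession-limb readings at t = 18 h and t = 36 h: Q falls from 106 to 69 cfs over 3 intervals.
K = (Q₂/Q₁)^(1/3) = (69/106)^(1/3) = 0.867.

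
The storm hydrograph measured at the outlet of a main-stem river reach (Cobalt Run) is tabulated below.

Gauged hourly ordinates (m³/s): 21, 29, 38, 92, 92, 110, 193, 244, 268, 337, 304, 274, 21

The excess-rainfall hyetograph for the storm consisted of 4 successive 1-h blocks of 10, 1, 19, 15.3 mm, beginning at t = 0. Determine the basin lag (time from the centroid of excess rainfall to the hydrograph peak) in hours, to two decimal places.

t_L ≈ 6.63 h

Centroid of excess rainfall: t_c = Σ P_i·t̄_i / ΣP_i = 2.3742 h (block centres at 0.5, 1.5, 2.5, 3.5 h).
Hydrograph peak occurs at t = 9 h, so basin lag t_L = 9 − 2.3742 = 6.63 h.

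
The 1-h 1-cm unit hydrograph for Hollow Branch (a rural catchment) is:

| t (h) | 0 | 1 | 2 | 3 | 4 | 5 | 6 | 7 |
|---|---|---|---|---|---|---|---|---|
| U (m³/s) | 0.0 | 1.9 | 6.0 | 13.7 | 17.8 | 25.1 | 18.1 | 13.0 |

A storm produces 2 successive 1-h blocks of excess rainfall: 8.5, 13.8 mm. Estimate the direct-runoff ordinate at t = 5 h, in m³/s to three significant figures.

By discrete convolution, Q_j = Σ (P_i / 10 mm) · U_{j−i}.
At t = 5 h (j=5): Q = (8.5/10)·25.1 + (13.8/10)·17.8 = 45.9 m³/s.

Q ≈ 45.9 m³/s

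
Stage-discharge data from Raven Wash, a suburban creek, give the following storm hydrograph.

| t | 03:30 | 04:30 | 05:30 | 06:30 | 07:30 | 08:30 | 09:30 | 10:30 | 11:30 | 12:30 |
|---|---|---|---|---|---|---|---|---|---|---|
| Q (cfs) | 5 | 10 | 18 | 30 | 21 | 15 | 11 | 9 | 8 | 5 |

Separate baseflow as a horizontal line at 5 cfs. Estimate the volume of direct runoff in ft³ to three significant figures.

Direct-runoff ordinates (Q − Q_b): 0.0, 5.0, 13.0, 25.0, 16.0, 10.0, 6.0, 4.0, 3.0, 0.0 cfs.
ΣQ_DR = 82.00 cfs.
With Δt = 1 h = 3600 s, V = ΣQ_DR · Δt = 82.00 × 3600 = 2.95 × 10^5 ft³.

V ≈ 2.95 × 10^5 ft³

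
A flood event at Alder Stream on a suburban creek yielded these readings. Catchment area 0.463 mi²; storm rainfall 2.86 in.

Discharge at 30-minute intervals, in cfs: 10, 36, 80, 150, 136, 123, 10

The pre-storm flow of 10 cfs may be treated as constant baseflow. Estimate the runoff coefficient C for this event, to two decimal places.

C ≈ 0.28

ΣQ_DR = 475.0 cfs; V = ΣQ_DR·Δt = 8.550 × 10^5 ft³.
Runoff depth d = V / A = 0.7949 in.
C = d / P = 0.7949 / 2.86 = 0.28.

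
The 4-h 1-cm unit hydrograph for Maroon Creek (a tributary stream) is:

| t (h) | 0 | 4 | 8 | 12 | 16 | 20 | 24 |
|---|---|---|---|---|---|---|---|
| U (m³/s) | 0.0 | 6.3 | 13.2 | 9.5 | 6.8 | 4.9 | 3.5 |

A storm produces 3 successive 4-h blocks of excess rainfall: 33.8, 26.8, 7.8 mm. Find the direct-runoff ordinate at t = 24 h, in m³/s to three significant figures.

By discrete convolution, Q_j = Σ (P_i / 10 mm) · U_{j−i}.
At t = 24 h (j=6): Q = (33.8/10)·3.5 + (26.8/10)·4.9 + (7.8/10)·6.8 = 30.3 m³/s.

Q ≈ 30.3 m³/s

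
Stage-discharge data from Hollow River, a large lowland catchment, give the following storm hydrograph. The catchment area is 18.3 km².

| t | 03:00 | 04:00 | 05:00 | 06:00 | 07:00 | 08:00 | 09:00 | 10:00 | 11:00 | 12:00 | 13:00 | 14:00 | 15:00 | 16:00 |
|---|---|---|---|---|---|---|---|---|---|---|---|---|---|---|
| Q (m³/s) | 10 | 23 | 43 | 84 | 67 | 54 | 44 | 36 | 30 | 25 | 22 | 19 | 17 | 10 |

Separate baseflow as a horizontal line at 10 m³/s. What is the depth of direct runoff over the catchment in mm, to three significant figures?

d ≈ 67.7 mm

Direct runoff: 0.0, 13.0, 33.0, 74.0, 57.0, 44.0, 34.0, 26.0, 20.0, 15.0, 12.0, 9.0, 7.0, 0.0 m³/s; ΣQ_DR = 344.0 m³/s.
V = ΣQ_DR · Δt = 344.0 × 3600 s = 1.238 × 10^6 m³.
Over A = 18.3 km², depth = V / A = 67.7 mm.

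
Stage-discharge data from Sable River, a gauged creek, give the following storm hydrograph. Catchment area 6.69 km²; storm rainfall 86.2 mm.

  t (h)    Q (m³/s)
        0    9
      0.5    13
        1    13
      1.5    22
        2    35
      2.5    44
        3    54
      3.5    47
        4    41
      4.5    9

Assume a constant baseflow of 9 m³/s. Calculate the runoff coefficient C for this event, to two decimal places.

ΣQ_DR = 197.0 m³/s; V = ΣQ_DR·Δt = 3.546 × 10^5 m³.
Runoff depth d = V / A = 53.00 mm.
C = d / P = 53.00 / 86.2 = 0.61.

C ≈ 0.61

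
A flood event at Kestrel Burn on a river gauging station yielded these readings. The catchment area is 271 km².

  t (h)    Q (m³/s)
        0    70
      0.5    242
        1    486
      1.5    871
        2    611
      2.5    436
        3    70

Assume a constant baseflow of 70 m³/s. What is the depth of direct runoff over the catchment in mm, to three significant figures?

d ≈ 15.3 mm

Direct runoff: 0.0, 172.0, 416.0, 801.0, 541.0, 366.0, 0.0 m³/s; ΣQ_DR = 2296 m³/s.
V = ΣQ_DR · Δt = 2296 × 1800 s = 4.133 × 10^6 m³.
Over A = 271 km², depth = V / A = 15.3 mm.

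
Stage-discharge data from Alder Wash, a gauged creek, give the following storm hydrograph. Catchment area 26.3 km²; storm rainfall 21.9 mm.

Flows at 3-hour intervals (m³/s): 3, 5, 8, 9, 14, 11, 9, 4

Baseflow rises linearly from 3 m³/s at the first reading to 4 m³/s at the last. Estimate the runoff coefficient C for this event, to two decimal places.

ΣQ_DR = 35.00 m³/s; V = ΣQ_DR·Δt = 3.780 × 10^5 m³.
Runoff depth d = V / A = 14.37 mm.
C = d / P = 14.37 / 21.9 = 0.66.

C ≈ 0.66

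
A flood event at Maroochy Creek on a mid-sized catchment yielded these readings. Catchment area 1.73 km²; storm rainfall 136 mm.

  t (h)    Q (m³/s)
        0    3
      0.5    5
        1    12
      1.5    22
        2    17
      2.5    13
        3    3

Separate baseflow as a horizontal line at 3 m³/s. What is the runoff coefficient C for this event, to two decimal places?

C ≈ 0.41

ΣQ_DR = 54.00 m³/s; V = ΣQ_DR·Δt = 97200 m³.
Runoff depth d = V / A = 56.18 mm.
C = d / P = 56.18 / 136 = 0.41.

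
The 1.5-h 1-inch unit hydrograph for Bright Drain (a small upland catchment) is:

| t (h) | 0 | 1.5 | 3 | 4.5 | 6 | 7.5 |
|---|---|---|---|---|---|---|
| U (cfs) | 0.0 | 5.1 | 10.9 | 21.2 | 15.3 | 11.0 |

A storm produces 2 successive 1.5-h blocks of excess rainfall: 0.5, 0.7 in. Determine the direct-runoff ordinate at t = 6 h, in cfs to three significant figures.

Q ≈ 22.5 cfs

By discrete convolution, Q_j = Σ (P_i / 1 in) · U_{j−i}.
At t = 6 h (j=4): Q = (0.5/1)·15.3 + (0.7/1)·21.2 = 22.5 cfs.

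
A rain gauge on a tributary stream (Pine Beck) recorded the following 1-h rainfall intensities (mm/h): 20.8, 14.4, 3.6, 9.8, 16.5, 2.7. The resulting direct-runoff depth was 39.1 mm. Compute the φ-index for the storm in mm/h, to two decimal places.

Only the 4 blocks with intensity above φ contribute runoff: 20.8, 14.4, 9.8, 16.5 mm/h.
Σ(I−φ)·Δt = d  ⇒  (20.8+14.4+9.8+16.5 − 4φ)·1 = 39.1
φ = (61.50 − 39.1/1) / 4 = 5.60 mm/h.

φ ≈ 5.60 mm/h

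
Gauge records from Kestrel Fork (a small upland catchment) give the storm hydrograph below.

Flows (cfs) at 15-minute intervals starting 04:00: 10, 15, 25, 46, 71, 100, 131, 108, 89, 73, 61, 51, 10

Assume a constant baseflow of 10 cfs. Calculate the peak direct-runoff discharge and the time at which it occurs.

Subtracting baseflow gives direct-runoff ordinates: 0.0, 5.0, 15.0, 36.0, 61.0, 90.0, 121.0, 98.0, 79.0, 63.0, 51.0, 41.0, 0.0 cfs.
The maximum is 121.0 cfs, occurring at the reading for t = 05:30.

Q_p = 121.0 cfs at t = 05:30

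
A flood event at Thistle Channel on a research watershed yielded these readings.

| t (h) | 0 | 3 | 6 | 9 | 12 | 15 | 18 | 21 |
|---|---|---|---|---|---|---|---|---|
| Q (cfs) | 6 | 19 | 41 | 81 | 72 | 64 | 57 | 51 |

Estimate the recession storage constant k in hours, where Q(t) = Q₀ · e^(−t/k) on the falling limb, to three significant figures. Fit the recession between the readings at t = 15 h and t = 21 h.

On the falling limb, Q drops from 64 to 51 cfs between t = 15 h and t = 21 h (Δt = 6 h).
k = −Δt / ln(Q₂/Q₁) = −6 / ln(51/64) = 26.4 h.

k ≈ 26.4 h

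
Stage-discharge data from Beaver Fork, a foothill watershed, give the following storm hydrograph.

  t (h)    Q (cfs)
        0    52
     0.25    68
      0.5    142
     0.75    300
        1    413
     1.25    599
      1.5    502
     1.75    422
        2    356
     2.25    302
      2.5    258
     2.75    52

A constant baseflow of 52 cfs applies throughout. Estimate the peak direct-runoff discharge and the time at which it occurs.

Subtracting baseflow gives direct-runoff ordinates: 0.0, 16.0, 90.0, 248.0, 361.0, 547.0, 450.0, 370.0, 304.0, 250.0, 206.0, 0.0 cfs.
The maximum is 547.0 cfs, occurring at the reading for t = 1.25 h.

Q_p = 547.0 cfs at t = 1.25 h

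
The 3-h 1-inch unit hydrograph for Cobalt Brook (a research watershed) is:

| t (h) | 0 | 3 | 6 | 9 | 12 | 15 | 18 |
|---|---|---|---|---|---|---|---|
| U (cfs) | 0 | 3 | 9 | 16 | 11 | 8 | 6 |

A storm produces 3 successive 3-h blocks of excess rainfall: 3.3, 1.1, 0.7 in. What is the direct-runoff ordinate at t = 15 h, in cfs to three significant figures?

By discrete convolution, Q_j = Σ (P_i / 1 in) · U_{j−i}.
At t = 15 h (j=5): Q = (3.3/1)·8 + (1.1/1)·11 + (0.7/1)·16 = 49.7 cfs.

Q ≈ 49.7 cfs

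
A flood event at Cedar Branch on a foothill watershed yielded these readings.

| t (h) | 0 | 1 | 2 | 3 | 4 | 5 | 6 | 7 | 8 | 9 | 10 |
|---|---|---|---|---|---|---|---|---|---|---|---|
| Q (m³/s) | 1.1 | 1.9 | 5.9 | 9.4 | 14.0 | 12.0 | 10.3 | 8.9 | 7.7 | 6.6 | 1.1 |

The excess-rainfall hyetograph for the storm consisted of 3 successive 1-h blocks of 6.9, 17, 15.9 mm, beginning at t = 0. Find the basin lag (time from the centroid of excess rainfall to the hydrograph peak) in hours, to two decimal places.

Centroid of excess rainfall: t_c = Σ P_i·t̄_i / ΣP_i = 1.7261 h (block centres at 0.5, 1.5, 2.5 h).
Hydrograph peak occurs at t = 4 h, so basin lag t_L = 4 − 1.7261 = 2.27 h.

t_L ≈ 2.27 h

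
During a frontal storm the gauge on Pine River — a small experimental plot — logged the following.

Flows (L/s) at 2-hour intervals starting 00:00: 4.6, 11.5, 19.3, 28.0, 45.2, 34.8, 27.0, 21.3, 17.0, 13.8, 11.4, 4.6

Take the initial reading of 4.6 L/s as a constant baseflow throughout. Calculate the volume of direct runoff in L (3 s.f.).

V ≈ 1.32 × 10^6 L

Direct-runoff ordinates (Q − Q_b): 0.0, 6.9, 14.7, 23.4, 40.6, 30.2, 22.4, 16.7, 12.4, 9.2, 6.8, 0.0 L/s.
ΣQ_DR = 183.3 L/s.
With Δt = 2 h = 7200 s, V = ΣQ_DR · Δt = 183.3 × 7200 = 1.32 × 10^6 L.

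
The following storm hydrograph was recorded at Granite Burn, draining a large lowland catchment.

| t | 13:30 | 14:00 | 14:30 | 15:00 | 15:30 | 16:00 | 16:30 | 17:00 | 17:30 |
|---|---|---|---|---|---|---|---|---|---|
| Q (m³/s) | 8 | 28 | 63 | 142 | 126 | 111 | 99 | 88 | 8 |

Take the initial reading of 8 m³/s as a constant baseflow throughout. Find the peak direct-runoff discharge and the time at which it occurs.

Subtracting baseflow gives direct-runoff ordinates: 0.0, 20.0, 55.0, 134.0, 118.0, 103.0, 91.0, 80.0, 0.0 m³/s.
The maximum is 134.0 m³/s, occurring at the reading for t = 15:00.

Q_p = 134.0 m³/s at t = 15:00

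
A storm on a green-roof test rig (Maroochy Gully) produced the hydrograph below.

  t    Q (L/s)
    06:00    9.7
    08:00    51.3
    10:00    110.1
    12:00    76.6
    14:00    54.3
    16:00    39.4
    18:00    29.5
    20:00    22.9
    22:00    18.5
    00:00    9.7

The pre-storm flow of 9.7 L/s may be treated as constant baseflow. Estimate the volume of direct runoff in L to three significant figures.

Direct-runoff ordinates (Q − Q_b): 0.0, 41.6, 100.4, 66.9, 44.6, 29.7, 19.8, 13.2, 8.8, 0.0 L/s.
ΣQ_DR = 325.0 L/s.
With Δt = 2 h = 7200 s, V = ΣQ_DR · Δt = 325.0 × 7200 = 2.34 × 10^6 L.

V ≈ 2.34 × 10^6 L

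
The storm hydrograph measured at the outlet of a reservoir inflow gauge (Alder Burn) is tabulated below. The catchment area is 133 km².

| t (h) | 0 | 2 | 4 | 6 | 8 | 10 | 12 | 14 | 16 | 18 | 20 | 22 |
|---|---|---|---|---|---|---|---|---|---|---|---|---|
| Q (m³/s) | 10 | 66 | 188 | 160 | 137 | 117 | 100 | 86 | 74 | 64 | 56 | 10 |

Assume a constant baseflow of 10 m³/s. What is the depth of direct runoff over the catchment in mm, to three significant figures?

Direct runoff: 0.0, 56.0, 178.0, 150.0, 127.0, 107.0, 90.0, 76.0, 64.0, 54.0, 46.0, 0.0 m³/s; ΣQ_DR = 948.0 m³/s.
V = ΣQ_DR · Δt = 948.0 × 7200 s = 6.826 × 10^6 m³.
Over A = 133 km², depth = V / A = 51.3 mm.

d ≈ 51.3 mm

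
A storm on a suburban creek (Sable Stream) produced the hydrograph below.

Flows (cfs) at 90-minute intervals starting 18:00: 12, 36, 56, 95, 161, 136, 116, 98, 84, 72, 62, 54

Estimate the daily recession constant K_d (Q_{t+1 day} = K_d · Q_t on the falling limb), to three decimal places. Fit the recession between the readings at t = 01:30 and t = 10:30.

Between t = 01:30 and t = 10:30 the flow falls from 136 to 54 cfs over 6×1.5 h = 9 h.
Per-interval ratio K = (54/136)^(1/6) = 0.8573; K_d = K^(24/1.5) = 0.085.

K_d ≈ 0.085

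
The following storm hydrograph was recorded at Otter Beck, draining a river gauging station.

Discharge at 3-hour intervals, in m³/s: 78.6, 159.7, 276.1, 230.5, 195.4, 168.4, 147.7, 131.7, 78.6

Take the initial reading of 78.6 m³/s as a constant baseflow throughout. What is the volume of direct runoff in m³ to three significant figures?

V ≈ 8.20 × 10^6 m³

Direct-runoff ordinates (Q − Q_b): 0.0, 81.1, 197.5, 151.9, 116.8, 89.8, 69.1, 53.1, 0.0 m³/s.
ΣQ_DR = 759.3 m³/s.
With Δt = 3 h = 10800 s, V = ΣQ_DR · Δt = 759.3 × 10800 = 8.20 × 10^6 m³.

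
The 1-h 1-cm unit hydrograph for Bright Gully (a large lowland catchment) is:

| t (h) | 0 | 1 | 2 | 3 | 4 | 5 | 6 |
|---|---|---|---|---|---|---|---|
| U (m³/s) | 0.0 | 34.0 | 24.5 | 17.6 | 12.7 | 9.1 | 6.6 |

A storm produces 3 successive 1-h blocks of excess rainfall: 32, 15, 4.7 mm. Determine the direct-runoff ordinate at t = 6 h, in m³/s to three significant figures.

Q ≈ 40.7 m³/s

By discrete convolution, Q_j = Σ (P_i / 10 mm) · U_{j−i}.
At t = 6 h (j=6): Q = (32/10)·6.6 + (15/10)·9.1 + (4.7/10)·12.7 = 40.7 m³/s.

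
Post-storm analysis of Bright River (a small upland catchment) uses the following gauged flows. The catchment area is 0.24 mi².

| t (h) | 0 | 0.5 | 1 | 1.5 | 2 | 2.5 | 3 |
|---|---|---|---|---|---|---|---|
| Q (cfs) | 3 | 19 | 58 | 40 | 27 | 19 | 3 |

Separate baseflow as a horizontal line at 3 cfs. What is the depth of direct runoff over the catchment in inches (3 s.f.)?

d ≈ 0.478 in

Direct runoff: 0.0, 16.0, 55.0, 37.0, 24.0, 16.0, 0.0 cfs; ΣQ_DR = 148.0 cfs.
V = ΣQ_DR · Δt = 148.0 × 1800 s = 2.664 × 10^5 ft³.
Over A = 0.24 mi², depth = V / A = 0.478 in.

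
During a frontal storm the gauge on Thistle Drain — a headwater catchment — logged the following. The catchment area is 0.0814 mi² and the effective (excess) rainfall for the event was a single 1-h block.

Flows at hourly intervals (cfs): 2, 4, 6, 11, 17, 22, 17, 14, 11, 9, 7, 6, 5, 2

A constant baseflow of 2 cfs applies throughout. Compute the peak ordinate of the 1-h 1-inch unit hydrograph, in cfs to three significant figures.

U_p ≈ 10.0 cfs

Direct runoff: 0.0, 2.0, 4.0, 9.0, 15.0, 20.0, 15.0, 12.0, 9.0, 7.0, 5.0, 4.0, 3.0, 0.0 cfs; ΣQ_DR = 105.0 cfs, peak = 20.0 cfs.
Runoff depth d = ΣQ_DR·Δt / A = 105.0 × 3600 / (0.0814 mi²) = 1.999 in.
The 1-inch UH is the DRH scaled by (1 in)/d, so U_p = 20.0 × 1/1.999 = 10.0 cfs.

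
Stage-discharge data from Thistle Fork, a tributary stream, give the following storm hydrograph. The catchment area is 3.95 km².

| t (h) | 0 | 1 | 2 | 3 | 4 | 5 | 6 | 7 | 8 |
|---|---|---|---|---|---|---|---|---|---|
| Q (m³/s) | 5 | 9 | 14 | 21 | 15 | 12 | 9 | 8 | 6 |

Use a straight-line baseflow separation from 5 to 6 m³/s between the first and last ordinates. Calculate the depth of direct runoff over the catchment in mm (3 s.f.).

d ≈ 45.1 mm

Direct runoff: 0.00, 3.88, 8.75, 15.62, 9.50, 6.38, 3.25, 2.12, 0.00 m³/s; ΣQ_DR = 49.50 m³/s.
V = ΣQ_DR · Δt = 49.50 × 3600 s = 1.782 × 10^5 m³.
Over A = 3.95 km², depth = V / A = 45.1 mm.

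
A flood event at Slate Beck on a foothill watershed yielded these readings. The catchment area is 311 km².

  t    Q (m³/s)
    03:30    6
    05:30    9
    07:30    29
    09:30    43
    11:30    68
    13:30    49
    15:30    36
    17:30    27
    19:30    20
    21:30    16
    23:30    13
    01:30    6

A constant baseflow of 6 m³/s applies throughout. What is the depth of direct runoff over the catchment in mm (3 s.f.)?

d ≈ 5.79 mm

Direct runoff: 0.0, 3.0, 23.0, 37.0, 62.0, 43.0, 30.0, 21.0, 14.0, 10.0, 7.0, 0.0 m³/s; ΣQ_DR = 250.0 m³/s.
V = ΣQ_DR · Δt = 250.0 × 7200 s = 1.800 × 10^6 m³.
Over A = 311 km², depth = V / A = 5.79 mm.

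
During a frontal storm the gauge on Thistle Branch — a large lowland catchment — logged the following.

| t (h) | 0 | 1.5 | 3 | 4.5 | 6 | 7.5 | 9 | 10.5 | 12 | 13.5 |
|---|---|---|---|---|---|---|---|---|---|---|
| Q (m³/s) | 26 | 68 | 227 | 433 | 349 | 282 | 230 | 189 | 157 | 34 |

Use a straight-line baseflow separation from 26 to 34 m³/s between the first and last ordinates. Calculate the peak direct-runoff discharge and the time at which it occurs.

Subtracting baseflow gives direct-runoff ordinates: 0.00, 41.11, 199.22, 404.33, 319.44, 251.56, 198.67, 156.78, 123.89, 0.00 m³/s.
The maximum is 404.33 m³/s, occurring at the reading for t = 4.5 h.

Q_p = 404.33 m³/s at t = 4.5 h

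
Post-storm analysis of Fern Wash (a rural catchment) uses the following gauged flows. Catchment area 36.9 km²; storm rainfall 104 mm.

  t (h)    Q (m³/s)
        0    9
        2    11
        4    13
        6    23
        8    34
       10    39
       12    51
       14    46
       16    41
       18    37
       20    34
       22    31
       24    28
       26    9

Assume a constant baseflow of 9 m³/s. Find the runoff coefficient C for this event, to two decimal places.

ΣQ_DR = 280.0 m³/s; V = ΣQ_DR·Δt = 2.016 × 10^6 m³.
Runoff depth d = V / A = 54.63 mm.
C = d / P = 54.63 / 104 = 0.53.

C ≈ 0.53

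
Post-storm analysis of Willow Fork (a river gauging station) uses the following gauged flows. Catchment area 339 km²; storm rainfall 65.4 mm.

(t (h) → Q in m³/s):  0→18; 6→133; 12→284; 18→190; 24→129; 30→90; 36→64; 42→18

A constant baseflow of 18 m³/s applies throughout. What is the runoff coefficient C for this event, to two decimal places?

C ≈ 0.76

ΣQ_DR = 782.0 m³/s; V = ΣQ_DR·Δt = 1.689 × 10^7 m³.
Runoff depth d = V / A = 49.83 mm.
C = d / P = 49.83 / 65.4 = 0.76.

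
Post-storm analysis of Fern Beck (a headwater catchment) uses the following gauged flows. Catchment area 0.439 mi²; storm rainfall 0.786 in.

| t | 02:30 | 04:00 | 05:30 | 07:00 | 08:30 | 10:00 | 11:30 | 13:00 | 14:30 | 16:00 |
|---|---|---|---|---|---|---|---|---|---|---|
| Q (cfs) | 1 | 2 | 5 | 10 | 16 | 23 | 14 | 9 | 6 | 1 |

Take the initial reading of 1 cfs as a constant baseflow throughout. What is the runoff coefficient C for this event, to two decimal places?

C ≈ 0.52

ΣQ_DR = 77.00 cfs; V = ΣQ_DR·Δt = 4.158 × 10^5 ft³.
Runoff depth d = V / A = 0.4077 in.
C = d / P = 0.4077 / 0.786 = 0.52.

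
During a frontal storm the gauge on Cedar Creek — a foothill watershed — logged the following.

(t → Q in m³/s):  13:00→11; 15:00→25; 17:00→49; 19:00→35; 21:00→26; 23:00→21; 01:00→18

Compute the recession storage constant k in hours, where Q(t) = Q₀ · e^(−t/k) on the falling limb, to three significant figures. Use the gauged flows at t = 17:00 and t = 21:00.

On the falling limb, Q drops from 49 to 26 m³/s between t = 17:00 and t = 21:00 (Δt = 4 h).
k = −Δt / ln(Q₂/Q₁) = −4 / ln(26/49) = 6.31 h.

k ≈ 6.31 h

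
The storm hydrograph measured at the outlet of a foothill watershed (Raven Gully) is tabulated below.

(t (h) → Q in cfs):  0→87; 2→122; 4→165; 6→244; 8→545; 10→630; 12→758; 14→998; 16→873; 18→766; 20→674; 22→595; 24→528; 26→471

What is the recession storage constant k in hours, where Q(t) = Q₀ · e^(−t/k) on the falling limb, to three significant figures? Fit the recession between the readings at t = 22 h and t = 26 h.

k ≈ 17.1 h

On the falling limb, Q drops from 595 to 471 cfs between t = 22 h and t = 26 h (Δt = 4 h).
k = −Δt / ln(Q₂/Q₁) = −4 / ln(471/595) = 17.1 h.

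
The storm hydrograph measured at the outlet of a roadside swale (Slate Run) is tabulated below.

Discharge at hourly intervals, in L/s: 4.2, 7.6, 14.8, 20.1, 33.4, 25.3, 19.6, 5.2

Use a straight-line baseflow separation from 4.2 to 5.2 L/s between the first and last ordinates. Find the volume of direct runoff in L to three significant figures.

Direct-runoff ordinates (Q − Q_b): 0.00, 3.26, 10.31, 15.47, 28.63, 20.39, 14.54, 0.00 L/s.
ΣQ_DR = 92.60 L/s.
With Δt = 1 h = 3600 s, V = ΣQ_DR · Δt = 92.60 × 3600 = 3.33 × 10^5 L.

V ≈ 3.33 × 10^5 L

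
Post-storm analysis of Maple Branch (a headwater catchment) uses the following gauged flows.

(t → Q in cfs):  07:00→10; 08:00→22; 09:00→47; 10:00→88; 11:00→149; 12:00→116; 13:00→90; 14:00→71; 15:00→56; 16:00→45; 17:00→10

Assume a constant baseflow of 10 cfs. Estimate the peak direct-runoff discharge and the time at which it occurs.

Q_p = 139.0 cfs at t = 11:00

Subtracting baseflow gives direct-runoff ordinates: 0.0, 12.0, 37.0, 78.0, 139.0, 106.0, 80.0, 61.0, 46.0, 35.0, 0.0 cfs.
The maximum is 139.0 cfs, occurring at the reading for t = 11:00.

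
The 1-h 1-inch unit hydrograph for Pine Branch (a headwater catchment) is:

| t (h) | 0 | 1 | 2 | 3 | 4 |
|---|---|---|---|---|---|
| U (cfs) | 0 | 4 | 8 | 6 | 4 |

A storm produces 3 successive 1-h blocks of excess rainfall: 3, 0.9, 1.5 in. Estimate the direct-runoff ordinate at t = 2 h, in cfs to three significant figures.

By discrete convolution, Q_j = Σ (P_i / 1 in) · U_{j−i}.
At t = 2 h (j=2): Q = (3/1)·8 + (0.9/1)·4 + (1.5/1)·0 = 27.6 cfs.

Q ≈ 27.6 cfs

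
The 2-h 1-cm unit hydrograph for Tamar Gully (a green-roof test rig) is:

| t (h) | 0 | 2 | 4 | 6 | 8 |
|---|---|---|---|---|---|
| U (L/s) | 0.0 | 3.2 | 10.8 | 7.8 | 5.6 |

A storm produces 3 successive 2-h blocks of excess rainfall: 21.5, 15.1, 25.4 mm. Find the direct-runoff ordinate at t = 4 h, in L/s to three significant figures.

Q ≈ 28.1 L/s

By discrete convolution, Q_j = Σ (P_i / 10 mm) · U_{j−i}.
At t = 4 h (j=2): Q = (21.5/10)·10.8 + (15.1/10)·3.2 + (25.4/10)·0.0 = 28.1 L/s.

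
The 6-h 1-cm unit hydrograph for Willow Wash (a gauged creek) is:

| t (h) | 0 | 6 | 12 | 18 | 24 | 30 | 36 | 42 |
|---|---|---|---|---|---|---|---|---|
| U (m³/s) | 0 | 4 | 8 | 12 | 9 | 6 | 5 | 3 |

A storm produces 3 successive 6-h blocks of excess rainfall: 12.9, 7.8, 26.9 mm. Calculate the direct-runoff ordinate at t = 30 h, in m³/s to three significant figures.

Q ≈ 47.0 m³/s

By discrete convolution, Q_j = Σ (P_i / 10 mm) · U_{j−i}.
At t = 30 h (j=5): Q = (12.9/10)·6 + (7.8/10)·9 + (26.9/10)·12 = 47.0 m³/s.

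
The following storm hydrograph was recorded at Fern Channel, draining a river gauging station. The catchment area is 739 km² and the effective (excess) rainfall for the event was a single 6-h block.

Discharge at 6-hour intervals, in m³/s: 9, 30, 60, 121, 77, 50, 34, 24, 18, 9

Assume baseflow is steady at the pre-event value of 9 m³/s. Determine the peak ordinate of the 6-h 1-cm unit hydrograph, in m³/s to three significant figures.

U_p ≈ 112 m³/s

Direct runoff: 0.0, 21.0, 51.0, 112.0, 68.0, 41.0, 25.0, 15.0, 9.0, 0.0 m³/s; ΣQ_DR = 342.0 m³/s, peak = 112.0 m³/s.
Runoff depth d = ΣQ_DR·Δt / A = 342.0 × 21600 / (739 km²) = 9.996 mm.
The 1-cm UH is the DRH scaled by (10 mm)/d, so U_p = 112.0 × 10/9.996 = 112 m³/s.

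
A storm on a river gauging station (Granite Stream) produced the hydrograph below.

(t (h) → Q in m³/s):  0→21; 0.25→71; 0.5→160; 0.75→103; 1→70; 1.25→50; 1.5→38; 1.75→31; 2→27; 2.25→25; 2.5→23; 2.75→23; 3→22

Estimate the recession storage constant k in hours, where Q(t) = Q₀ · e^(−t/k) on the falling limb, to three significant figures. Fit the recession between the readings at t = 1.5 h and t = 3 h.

k ≈ 2.74 h

On the falling limb, Q drops from 38 to 22 m³/s between t = 1.5 h and t = 3 h (Δt = 1.5 h).
k = −Δt / ln(Q₂/Q₁) = −1.5 / ln(22/38) = 2.74 h.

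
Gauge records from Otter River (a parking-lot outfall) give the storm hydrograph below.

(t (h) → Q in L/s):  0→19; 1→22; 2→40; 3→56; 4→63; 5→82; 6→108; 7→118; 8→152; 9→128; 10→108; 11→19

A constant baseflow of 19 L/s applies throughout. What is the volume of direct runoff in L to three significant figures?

V ≈ 2.47 × 10^6 L

Direct-runoff ordinates (Q − Q_b): 0.0, 3.0, 21.0, 37.0, 44.0, 63.0, 89.0, 99.0, 133.0, 109.0, 89.0, 0.0 L/s.
ΣQ_DR = 687.0 L/s.
With Δt = 1 h = 3600 s, V = ΣQ_DR · Δt = 687.0 × 3600 = 2.47 × 10^6 L.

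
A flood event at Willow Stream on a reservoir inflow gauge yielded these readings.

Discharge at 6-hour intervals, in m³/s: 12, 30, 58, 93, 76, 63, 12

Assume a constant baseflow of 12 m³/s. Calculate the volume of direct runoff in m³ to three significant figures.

V ≈ 5.62 × 10^6 m³

Direct-runoff ordinates (Q − Q_b): 0.0, 18.0, 46.0, 81.0, 64.0, 51.0, 0.0 m³/s.
ΣQ_DR = 260.0 m³/s.
With Δt = 6 h = 21600 s, V = ΣQ_DR · Δt = 260.0 × 21600 = 5.62 × 10^6 m³.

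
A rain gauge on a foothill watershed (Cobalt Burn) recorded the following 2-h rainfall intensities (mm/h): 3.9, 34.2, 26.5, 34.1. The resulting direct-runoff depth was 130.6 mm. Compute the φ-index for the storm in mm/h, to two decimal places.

Only the 3 blocks with intensity above φ contribute runoff: 34.2, 26.5, 34.1 mm/h.
Σ(I−φ)·Δt = d  ⇒  (34.2+26.5+34.1 − 3φ)·2 = 130.6
φ = (94.80 − 130.6/2) / 3 = 9.83 mm/h.

φ ≈ 9.83 mm/h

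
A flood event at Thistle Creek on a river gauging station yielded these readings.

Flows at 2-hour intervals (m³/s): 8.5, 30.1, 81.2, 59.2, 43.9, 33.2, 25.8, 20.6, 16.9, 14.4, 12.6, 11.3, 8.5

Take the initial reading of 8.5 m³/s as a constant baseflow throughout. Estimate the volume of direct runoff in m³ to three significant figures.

Direct-runoff ordinates (Q − Q_b): 0.0, 21.6, 72.7, 50.7, 35.4, 24.7, 17.3, 12.1, 8.4, 5.9, 4.1, 2.8, 0.0 m³/s.
ΣQ_DR = 255.7 m³/s.
With Δt = 2 h = 7200 s, V = ΣQ_DR · Δt = 255.7 × 7200 = 1.84 × 10^6 m³.

V ≈ 1.84 × 10^6 m³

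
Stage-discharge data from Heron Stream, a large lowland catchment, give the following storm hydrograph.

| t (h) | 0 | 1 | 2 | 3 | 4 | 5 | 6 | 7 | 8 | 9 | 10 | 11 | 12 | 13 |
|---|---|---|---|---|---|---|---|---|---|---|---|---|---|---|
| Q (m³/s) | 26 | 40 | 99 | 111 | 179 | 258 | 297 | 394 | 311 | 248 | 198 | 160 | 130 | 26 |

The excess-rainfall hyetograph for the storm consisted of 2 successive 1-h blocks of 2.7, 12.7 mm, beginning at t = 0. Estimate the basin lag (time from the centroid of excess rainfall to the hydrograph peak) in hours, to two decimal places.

t_L ≈ 5.68 h

Centroid of excess rainfall: t_c = Σ P_i·t̄_i / ΣP_i = 1.3247 h (block centres at 0.5, 1.5 h).
Hydrograph peak occurs at t = 7 h, so basin lag t_L = 7 − 1.3247 = 5.68 h.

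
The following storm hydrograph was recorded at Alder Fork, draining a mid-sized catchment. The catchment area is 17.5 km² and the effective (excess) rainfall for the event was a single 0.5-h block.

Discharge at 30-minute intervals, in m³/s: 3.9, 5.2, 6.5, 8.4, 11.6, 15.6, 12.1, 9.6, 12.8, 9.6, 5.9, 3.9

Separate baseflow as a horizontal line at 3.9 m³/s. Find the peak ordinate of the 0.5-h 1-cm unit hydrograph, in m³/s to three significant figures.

Direct runoff: 0.0, 1.3, 2.6, 4.5, 7.7, 11.7, 8.2, 5.7, 8.9, 5.7, 2.0, 0.0 m³/s; ΣQ_DR = 58.30 m³/s, peak = 11.7 m³/s.
Runoff depth d = ΣQ_DR·Δt / A = 58.30 × 1800 / (17.5 km²) = 5.997 mm.
The 1-cm UH is the DRH scaled by (10 mm)/d, so U_p = 11.7 × 10/5.997 = 19.5 m³/s.

U_p ≈ 19.5 m³/s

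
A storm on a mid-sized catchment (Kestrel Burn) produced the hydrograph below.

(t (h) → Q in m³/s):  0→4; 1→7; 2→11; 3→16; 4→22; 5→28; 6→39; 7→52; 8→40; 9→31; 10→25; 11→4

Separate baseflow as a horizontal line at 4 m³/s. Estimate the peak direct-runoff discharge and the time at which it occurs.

Q_p = 48.0 m³/s at t = 7 h

Subtracting baseflow gives direct-runoff ordinates: 0.0, 3.0, 7.0, 12.0, 18.0, 24.0, 35.0, 48.0, 36.0, 27.0, 21.0, 0.0 m³/s.
The maximum is 48.0 m³/s, occurring at the reading for t = 7 h.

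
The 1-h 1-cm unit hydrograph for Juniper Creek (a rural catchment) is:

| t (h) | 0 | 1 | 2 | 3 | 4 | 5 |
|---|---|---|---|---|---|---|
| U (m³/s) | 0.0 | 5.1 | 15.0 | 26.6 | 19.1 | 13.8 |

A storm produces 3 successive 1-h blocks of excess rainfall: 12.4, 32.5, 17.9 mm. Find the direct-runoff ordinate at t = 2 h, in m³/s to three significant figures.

By discrete convolution, Q_j = Σ (P_i / 10 mm) · U_{j−i}.
At t = 2 h (j=2): Q = (12.4/10)·15.0 + (32.5/10)·5.1 + (17.9/10)·0.0 = 35.2 m³/s.

Q ≈ 35.2 m³/s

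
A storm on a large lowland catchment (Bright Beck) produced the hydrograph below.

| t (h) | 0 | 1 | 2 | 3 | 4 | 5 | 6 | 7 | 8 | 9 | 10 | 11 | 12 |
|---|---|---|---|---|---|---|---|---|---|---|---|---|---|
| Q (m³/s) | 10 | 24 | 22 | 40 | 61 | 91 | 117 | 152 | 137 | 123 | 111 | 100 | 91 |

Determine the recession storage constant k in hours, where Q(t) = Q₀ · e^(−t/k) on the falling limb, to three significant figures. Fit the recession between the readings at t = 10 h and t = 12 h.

On the falling limb, Q drops from 111 to 91 m³/s between t = 10 h and t = 12 h (Δt = 2 h).
k = −Δt / ln(Q₂/Q₁) = −2 / ln(91/111) = 10.1 h.

k ≈ 10.1 h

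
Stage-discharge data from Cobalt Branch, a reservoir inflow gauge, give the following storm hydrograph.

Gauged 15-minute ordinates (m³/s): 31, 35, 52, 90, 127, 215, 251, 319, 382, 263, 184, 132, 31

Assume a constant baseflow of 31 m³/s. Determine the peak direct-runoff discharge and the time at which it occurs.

Subtracting baseflow gives direct-runoff ordinates: 0.0, 4.0, 21.0, 59.0, 96.0, 184.0, 220.0, 288.0, 351.0, 232.0, 153.0, 101.0, 0.0 m³/s.
The maximum is 351.0 m³/s, occurring at the reading for t = 2 h.

Q_p = 351.0 m³/s at t = 2 h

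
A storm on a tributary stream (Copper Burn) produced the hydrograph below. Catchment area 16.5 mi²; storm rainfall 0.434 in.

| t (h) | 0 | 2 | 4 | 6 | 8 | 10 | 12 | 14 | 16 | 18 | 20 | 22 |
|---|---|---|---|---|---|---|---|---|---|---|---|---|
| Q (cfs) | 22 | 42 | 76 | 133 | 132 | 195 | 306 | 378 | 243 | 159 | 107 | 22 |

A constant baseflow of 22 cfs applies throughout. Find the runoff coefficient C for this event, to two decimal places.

ΣQ_DR = 1551 cfs; V = ΣQ_DR·Δt = 1.117 × 10^7 ft³.
Runoff depth d = V / A = 0.2913 in.
C = d / P = 0.2913 / 0.434 = 0.67.

C ≈ 0.67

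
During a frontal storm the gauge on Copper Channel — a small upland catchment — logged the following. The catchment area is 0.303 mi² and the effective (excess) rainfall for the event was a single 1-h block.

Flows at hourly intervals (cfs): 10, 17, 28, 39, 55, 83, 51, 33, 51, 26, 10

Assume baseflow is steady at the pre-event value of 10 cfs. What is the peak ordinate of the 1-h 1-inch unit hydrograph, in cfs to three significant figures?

Direct runoff: 0.0, 7.0, 18.0, 29.0, 45.0, 73.0, 41.0, 23.0, 41.0, 16.0, 0.0 cfs; ΣQ_DR = 293.0 cfs, peak = 73.0 cfs.
Runoff depth d = ΣQ_DR·Δt / A = 293.0 × 3600 / (0.303 mi²) = 1.498 in.
The 1-inch UH is the DRH scaled by (1 in)/d, so U_p = 73.0 × 1/1.498 = 48.7 cfs.

U_p ≈ 48.7 cfs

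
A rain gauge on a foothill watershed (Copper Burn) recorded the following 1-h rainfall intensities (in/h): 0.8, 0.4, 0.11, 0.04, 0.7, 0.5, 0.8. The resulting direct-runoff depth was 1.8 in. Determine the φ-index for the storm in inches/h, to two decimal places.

φ ≈ 0.28 in/h

Only the 5 blocks with intensity above φ contribute runoff: 0.8, 0.4, 0.7, 0.5, 0.8 in/h.
Σ(I−φ)·Δt = d  ⇒  (0.8+0.4+0.7+0.5+0.8 − 5φ)·1 = 1.8
φ = (3.200 − 1.8/1) / 5 = 0.28 in/h.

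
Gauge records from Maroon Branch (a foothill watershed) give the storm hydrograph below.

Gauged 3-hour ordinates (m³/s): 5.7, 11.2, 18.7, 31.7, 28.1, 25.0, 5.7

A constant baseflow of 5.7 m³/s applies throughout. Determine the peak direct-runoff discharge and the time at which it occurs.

Q_p = 26.0 m³/s at t = 9 h

Subtracting baseflow gives direct-runoff ordinates: 0.0, 5.5, 13.0, 26.0, 22.4, 19.3, 0.0 m³/s.
The maximum is 26.0 m³/s, occurring at the reading for t = 9 h.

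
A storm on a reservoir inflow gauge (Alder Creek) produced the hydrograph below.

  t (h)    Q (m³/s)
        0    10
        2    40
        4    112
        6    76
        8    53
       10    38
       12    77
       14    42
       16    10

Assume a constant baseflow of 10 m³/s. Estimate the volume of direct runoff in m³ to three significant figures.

V ≈ 2.65 × 10^6 m³

Direct-runoff ordinates (Q − Q_b): 0.0, 30.0, 102.0, 66.0, 43.0, 28.0, 67.0, 32.0, 0.0 m³/s.
ΣQ_DR = 368.0 m³/s.
With Δt = 2 h = 7200 s, V = ΣQ_DR · Δt = 368.0 × 7200 = 2.65 × 10^6 m³.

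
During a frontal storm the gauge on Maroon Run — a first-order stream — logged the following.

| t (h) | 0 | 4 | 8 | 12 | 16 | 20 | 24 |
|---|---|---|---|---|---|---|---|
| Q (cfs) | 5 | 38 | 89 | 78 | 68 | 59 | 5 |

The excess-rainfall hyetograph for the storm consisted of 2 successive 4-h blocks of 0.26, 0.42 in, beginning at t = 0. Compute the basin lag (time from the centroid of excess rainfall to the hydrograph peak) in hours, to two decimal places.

Centroid of excess rainfall: t_c = Σ P_i·t̄_i / ΣP_i = 4.4706 h (block centres at 2, 6 h).
Hydrograph peak occurs at t = 8 h, so basin lag t_L = 8 − 4.4706 = 3.53 h.

t_L ≈ 3.53 h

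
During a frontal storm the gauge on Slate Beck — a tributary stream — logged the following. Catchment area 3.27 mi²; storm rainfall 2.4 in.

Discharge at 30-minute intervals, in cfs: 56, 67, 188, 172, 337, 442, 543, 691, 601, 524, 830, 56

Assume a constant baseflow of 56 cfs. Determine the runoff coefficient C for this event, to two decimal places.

ΣQ_DR = 3835 cfs; V = ΣQ_DR·Δt = 6.903 × 10^6 ft³.
Runoff depth d = V / A = 0.9087 in.
C = d / P = 0.9087 / 2.4 = 0.38.

C ≈ 0.38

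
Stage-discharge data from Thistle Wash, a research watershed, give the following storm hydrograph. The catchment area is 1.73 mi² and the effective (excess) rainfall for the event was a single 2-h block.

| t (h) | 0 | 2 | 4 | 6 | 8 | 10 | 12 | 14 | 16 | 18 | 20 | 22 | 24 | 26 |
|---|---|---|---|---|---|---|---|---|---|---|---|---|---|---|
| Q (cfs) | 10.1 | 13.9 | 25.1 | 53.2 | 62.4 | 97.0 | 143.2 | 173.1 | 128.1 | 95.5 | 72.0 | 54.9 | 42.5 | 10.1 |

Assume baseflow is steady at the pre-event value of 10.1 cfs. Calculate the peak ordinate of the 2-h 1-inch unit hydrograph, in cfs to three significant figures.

U_p ≈ 108 cfs

Direct runoff: 0.0, 3.8, 15.0, 43.1, 52.3, 86.9, 133.1, 163.0, 118.0, 85.4, 61.9, 44.8, 32.4, 0.0 cfs; ΣQ_DR = 839.7 cfs, peak = 163.0 cfs.
Runoff depth d = ΣQ_DR·Δt / A = 839.7 × 7200 / (1.73 mi²) = 1.504 in.
The 1-inch UH is the DRH scaled by (1 in)/d, so U_p = 163.0 × 1/1.504 = 108 cfs.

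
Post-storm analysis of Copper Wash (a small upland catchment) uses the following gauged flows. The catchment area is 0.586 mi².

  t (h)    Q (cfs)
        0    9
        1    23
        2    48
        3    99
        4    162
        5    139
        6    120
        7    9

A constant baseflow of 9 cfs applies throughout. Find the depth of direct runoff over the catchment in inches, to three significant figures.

d ≈ 1.42 in

Direct runoff: 0.0, 14.0, 39.0, 90.0, 153.0, 130.0, 111.0, 0.0 cfs; ΣQ_DR = 537.0 cfs.
V = ΣQ_DR · Δt = 537.0 × 3600 s = 1.933 × 10^6 ft³.
Over A = 0.586 mi², depth = V / A = 1.42 in.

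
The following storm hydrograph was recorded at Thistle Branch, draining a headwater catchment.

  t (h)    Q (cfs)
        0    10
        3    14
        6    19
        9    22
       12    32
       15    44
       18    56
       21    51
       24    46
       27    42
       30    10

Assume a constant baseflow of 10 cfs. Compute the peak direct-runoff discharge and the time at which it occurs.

Subtracting baseflow gives direct-runoff ordinates: 0.0, 4.0, 9.0, 12.0, 22.0, 34.0, 46.0, 41.0, 36.0, 32.0, 0.0 cfs.
The maximum is 46.0 cfs, occurring at the reading for t = 18 h.

Q_p = 46.0 cfs at t = 18 h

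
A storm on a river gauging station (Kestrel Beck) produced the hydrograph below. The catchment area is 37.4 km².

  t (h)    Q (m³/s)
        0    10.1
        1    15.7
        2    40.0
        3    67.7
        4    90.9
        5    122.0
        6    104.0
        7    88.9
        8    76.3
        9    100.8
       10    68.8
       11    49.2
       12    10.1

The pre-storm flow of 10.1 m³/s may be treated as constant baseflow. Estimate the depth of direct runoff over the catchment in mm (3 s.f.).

d ≈ 68.7 mm

Direct runoff: 0.0, 5.6, 29.9, 57.6, 80.8, 111.9, 93.9, 78.8, 66.2, 90.7, 58.7, 39.1, 0.0 m³/s; ΣQ_DR = 713.2 m³/s.
V = ΣQ_DR · Δt = 713.2 × 3600 s = 2.568 × 10^6 m³.
Over A = 37.4 km², depth = V / A = 68.7 mm.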